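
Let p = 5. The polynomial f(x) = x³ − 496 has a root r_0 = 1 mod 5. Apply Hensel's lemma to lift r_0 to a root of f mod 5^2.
r_1 = 16 (mod 25)

Hensel: r_{i+1} = r_i − f(r_i)/f′(r_i) mod 5^{i+2}, where f′(x) = 3x². Iterate:
  r_0 = 1 (mod 5)
  r_1 = 16 (mod 25)
Final: r = 16 with f(r) ≡ 0 mod 5^2.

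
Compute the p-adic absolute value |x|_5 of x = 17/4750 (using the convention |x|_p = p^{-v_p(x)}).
|17/4750|_5 = 125

Step 1 — compute v_5(x) by factoring powers of 5 out of the numerator and denominator: v_5(17/4750) = -3. Step 2 — apply |x|_p = p^{-v_p(x)} = 5^{3} = 125.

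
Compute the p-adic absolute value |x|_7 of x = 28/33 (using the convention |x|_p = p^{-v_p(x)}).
|28/33|_7 = 1/7

Step 1 — compute v_7(x) by factoring powers of 7 out of the numerator and denominator: v_7(28/33) = 1. Step 2 — apply |x|_p = p^{-v_p(x)} = 7^{-1} = 1/7.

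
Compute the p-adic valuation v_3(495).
v_3(495) = 2

v_3(n) is the largest exponent k such that 3^k divides n. Factor out: 495 = 3^2 · 55. (Sign doesn't affect v_p.) So v_3(495) = 2.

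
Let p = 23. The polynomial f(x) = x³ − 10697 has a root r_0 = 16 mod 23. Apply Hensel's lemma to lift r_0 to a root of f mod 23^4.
r_3 = 14092 (mod 279841)

Hensel: r_{i+1} = r_i − f(r_i)/f′(r_i) mod 23^{i+2}, where f′(x) = 3x². Iterate:
  r_0 = 16 (mod 23)
  r_1 = 338 (mod 529)
  r_2 = 1925 (mod 12167)
  r_3 = 14092 (mod 279841)
Final: r = 14092 with f(r) ≡ 0 mod 23^4.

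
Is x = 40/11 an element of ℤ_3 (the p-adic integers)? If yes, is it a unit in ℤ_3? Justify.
x ∈ ℤ_3^× (unit); v_3(x) = 0

ℤ_3 = {x ∈ ℚ_3 : v_3(x) ≥ 0} and ℤ_3^× = {x ∈ ℤ_3 : v_3(x) = 0}. Here v_3(40/11) = v_3(num) − v_3(den) = 0; compare against these criteria.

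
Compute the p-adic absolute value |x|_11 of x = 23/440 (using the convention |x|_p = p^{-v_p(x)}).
|23/440|_11 = 11

Step 1 — compute v_11(x) by factoring powers of 11 out of the numerator and denominator: v_11(23/440) = -1. Step 2 — apply |x|_p = p^{-v_p(x)} = 11^{1} = 11.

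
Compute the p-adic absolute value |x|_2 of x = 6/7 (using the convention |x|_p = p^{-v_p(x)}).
|6/7|_2 = 1/2

Step 1 — compute v_2(x) by factoring powers of 2 out of the numerator and denominator: v_2(6/7) = 1. Step 2 — apply |x|_p = p^{-v_p(x)} = 2^{-1} = 1/2.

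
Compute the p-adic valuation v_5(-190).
v_5(-190) = 1

v_5(n) is the largest exponent k such that 5^k divides n. Factor out: -190 = -5^1 · 38. (Sign doesn't affect v_p.) So v_5(-190) = 1.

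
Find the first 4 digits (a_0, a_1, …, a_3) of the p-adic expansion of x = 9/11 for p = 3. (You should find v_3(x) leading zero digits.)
(a_0, …, a_3) = (0, 0, 2, 1)

v_3(9/11) = 2, so a_0 = ... = a_1 = 0. Factor out: x = 3^2 · u with u = 1/11 a unit in ℤ_3. Expand u iteratively via a_{v+i} = u_i mod 3, u_{i+1} = (u_i − a_{v+i})/3:
  u_0 = 1/11;  a_2 = 2;  u_1 = (u_0 − 2)/3 = -7/11
  u_1 = -7/11;  a_3 = 1;  u_2 = (u_1 − 1)/3 = -6/11
Digits: (0, 0, 2, 1).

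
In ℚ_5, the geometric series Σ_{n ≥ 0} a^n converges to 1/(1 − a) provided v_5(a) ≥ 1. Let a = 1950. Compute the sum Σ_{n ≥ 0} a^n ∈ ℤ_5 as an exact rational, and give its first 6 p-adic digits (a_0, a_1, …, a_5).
Σ a^n = 1/(1 − a) = -1/1949;  first 6 digits = (1, 0, 3, 0, 2, 2)

v_5(a) = 2 ≥ 1, so the series converges in ℤ_5 to 1/(1 − a) = 1/(1 − 1950) = -1/1949. Expand this rational in ℤ_5: compute digits iteratively via d_i = x_i mod 5, x_{i+1} = (x_i − d_i)/5. The first 6 digits are (1, 0, 3, 0, 2, 2).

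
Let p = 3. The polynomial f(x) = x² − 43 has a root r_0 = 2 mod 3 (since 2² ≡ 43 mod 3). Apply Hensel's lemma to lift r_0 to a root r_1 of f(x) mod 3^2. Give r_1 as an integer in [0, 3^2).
r_1 = 5 (mod 9)

Hensel's recurrence: r_{i+1} = r_i − f(r_i)·(f′(r_i))^{-1} mod 3^{i+2}, with f′(x) = 2x. Iterate:
  r_0 = 2 (mod 3)
  r_1 = 5 (mod 9)
Final: r_1 = 5, and one checks f(r_1) ≡ 0 mod 3^2.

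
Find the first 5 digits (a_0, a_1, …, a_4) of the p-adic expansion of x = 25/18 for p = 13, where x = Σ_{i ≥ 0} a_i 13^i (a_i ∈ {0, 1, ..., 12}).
(a_0, …, a_4) = (5, 12, 7, 3, 12)

v_13(25/18) = 0 (numerator and denominator both coprime to 13), so x ∈ ℤ_13^×. Compute digits iteratively via a_i = x_i mod 13, x_{i+1} = (x_i − a_i)/13, with x_0 = x:
  x_0 = 25/18;  a_0 = 5;  x_1 = (x_0 − 5)/13 = -5/18
  x_1 = -5/18;  a_1 = 12;  x_2 = (x_1 − 12)/13 = -17/18
  x_2 = -17/18;  a_2 = 7;  x_3 = (x_2 − 7)/13 = -11/18
  x_3 = -11/18;  a_3 = 3;  x_4 = (x_3 − 3)/13 = -5/18
  x_4 = -5/18;  a_4 = 12;  x_5 = (x_4 − 12)/13 = -17/18
Digits: (5, 12, 7, 3, 12).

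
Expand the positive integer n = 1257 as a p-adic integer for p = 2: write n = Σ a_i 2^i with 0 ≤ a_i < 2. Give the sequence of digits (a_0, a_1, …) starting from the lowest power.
(a_0, a_1, …) = (1, 0, 0, 1, 0, 1, 1, 1, 0, 0, 1)

Repeated division by 2 gives the digits low-to-high: 1257 = 1 + 1·2^3 + 1·2^5 + 1·2^6 + 1·2^7 + 1·2^10. Digit sequence: (1, 0, 0, 1, 0, 1, 1, 1, 0, 0, 1).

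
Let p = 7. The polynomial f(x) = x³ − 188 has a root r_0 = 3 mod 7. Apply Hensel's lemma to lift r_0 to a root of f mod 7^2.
r_1 = 38 (mod 49)

Hensel: r_{i+1} = r_i − f(r_i)/f′(r_i) mod 7^{i+2}, where f′(x) = 3x². Iterate:
  r_0 = 3 (mod 7)
  r_1 = 38 (mod 49)
Final: r = 38 with f(r) ≡ 0 mod 7^2.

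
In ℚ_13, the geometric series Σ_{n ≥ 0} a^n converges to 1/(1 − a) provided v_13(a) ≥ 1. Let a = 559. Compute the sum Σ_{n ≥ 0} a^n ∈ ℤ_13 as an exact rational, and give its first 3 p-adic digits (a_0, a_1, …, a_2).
Σ a^n = 1/(1 − a) = -1/558;  first 3 digits = (1, 4, 6)

v_13(a) = 1 ≥ 1, so the series converges in ℤ_13 to 1/(1 − a) = 1/(1 − 559) = -1/558. Expand this rational in ℤ_13: compute digits iteratively via d_i = x_i mod 13, x_{i+1} = (x_i − d_i)/13. The first 3 digits are (1, 4, 6).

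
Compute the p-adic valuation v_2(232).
v_2(232) = 3

v_2(n) is the largest exponent k such that 2^k divides n. Factor out: 232 = 2^3 · 29. (Sign doesn't affect v_p.) So v_2(232) = 3.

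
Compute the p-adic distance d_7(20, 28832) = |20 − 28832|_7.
d_7(20, 28832) = 1/2401

Step 1 — x − y = 20 − 28832 = -28812. Step 2 — v_7(-28812) = 4 (factor: -28812 = −(7^4 · 12); the sign does not affect v_p). Step 3 — |x − y|_7 = 7^{-4} = 1/2401.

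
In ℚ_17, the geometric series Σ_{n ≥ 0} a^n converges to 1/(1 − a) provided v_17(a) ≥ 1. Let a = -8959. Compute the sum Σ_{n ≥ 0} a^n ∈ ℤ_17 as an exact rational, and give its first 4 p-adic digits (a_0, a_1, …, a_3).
Σ a^n = 1/(1 − a) = 1/8960;  first 4 digits = (1, 0, 3, 15)

v_17(a) = 2 ≥ 1, so the series converges in ℤ_17 to 1/(1 − a) = 1/(1 − (-8959)) = 1/8960. Expand this rational in ℤ_17: compute digits iteratively via d_i = x_i mod 17, x_{i+1} = (x_i − d_i)/17. The first 4 digits are (1, 0, 3, 15).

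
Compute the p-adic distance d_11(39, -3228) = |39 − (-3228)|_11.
d_11(39, -3228) = 1/121

Step 1 — x − y = 39 − (-3228) = 3267. Step 2 — v_11(3267) = 2 (factor: 3267 = (11^2 · 27); the sign does not affect v_p). Step 3 — |x − y|_11 = 11^{-2} = 1/121.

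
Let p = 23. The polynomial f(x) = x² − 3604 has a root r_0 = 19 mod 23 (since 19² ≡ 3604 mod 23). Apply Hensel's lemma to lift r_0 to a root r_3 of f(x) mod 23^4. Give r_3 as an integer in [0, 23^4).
r_3 = 241036 (mod 279841)

Hensel's recurrence: r_{i+1} = r_i − f(r_i)·(f′(r_i))^{-1} mod 23^{i+2}, with f′(x) = 2x. Iterate:
  r_0 = 19 (mod 23)
  r_1 = 341 (mod 529)
  r_2 = 9863 (mod 12167)
  r_3 = 241036 (mod 279841)
Final: r_3 = 241036, and one checks f(r_3) ≡ 0 mod 23^4.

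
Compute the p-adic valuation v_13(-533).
v_13(-533) = 1

v_13(n) is the largest exponent k such that 13^k divides n. Factor out: -533 = -13^1 · 41. (Sign doesn't affect v_p.) So v_13(-533) = 1.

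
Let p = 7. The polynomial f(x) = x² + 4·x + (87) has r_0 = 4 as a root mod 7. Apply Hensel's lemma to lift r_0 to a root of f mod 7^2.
r_1 = 39 (mod 49)

Hensel: r_{i+1} = r_i − f(r_i)·(f′(r_i))^{-1} mod 7^{i+2}, f′(x) = 2x + 4. Iterate:
  r_0 = 4 (mod 7)
  r_1 = 39 (mod 49)
Final: r = 39 satisfies f(r) ≡ 0 mod 7^2.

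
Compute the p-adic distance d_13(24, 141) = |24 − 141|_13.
d_13(24, 141) = 1/13

Step 1 — x − y = 24 − 141 = -117. Step 2 — v_13(-117) = 1 (factor: -117 = −(13^1 · 9); the sign does not affect v_p). Step 3 — |x − y|_13 = 13^{-1} = 1/13.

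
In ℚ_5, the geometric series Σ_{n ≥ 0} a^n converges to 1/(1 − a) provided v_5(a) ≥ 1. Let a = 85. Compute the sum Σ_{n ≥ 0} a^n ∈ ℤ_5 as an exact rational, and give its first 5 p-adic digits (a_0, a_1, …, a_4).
Σ a^n = 1/(1 − a) = -1/84;  first 5 digits = (1, 2, 2, 1, 0)

v_5(a) = 1 ≥ 1, so the series converges in ℤ_5 to 1/(1 − a) = 1/(1 − 85) = -1/84. Expand this rational in ℤ_5: compute digits iteratively via d_i = x_i mod 5, x_{i+1} = (x_i − d_i)/5. The first 5 digits are (1, 2, 2, 1, 0).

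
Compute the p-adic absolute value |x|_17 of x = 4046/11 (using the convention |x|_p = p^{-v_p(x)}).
|4046/11|_17 = 1/289

Step 1 — compute v_17(x) by factoring powers of 17 out of the numerator and denominator: v_17(4046/11) = 2. Step 2 — apply |x|_p = p^{-v_p(x)} = 17^{-2} = 1/289.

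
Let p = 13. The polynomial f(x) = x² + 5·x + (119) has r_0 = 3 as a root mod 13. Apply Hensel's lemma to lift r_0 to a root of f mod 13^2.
r_1 = 159 (mod 169)

Hensel: r_{i+1} = r_i − f(r_i)·(f′(r_i))^{-1} mod 13^{i+2}, f′(x) = 2x + 5. Iterate:
  r_0 = 3 (mod 13)
  r_1 = 159 (mod 169)
Final: r = 159 satisfies f(r) ≡ 0 mod 13^2.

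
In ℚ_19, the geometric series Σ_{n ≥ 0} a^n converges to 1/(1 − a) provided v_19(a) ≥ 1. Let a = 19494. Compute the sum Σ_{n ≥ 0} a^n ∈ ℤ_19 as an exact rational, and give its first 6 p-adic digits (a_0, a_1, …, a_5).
Σ a^n = 1/(1 − a) = -1/19493;  first 6 digits = (1, 0, 16, 2, 9, 1)

v_19(a) = 2 ≥ 1, so the series converges in ℤ_19 to 1/(1 − a) = 1/(1 − 19494) = -1/19493. Expand this rational in ℤ_19: compute digits iteratively via d_i = x_i mod 19, x_{i+1} = (x_i − d_i)/19. The first 6 digits are (1, 0, 16, 2, 9, 1).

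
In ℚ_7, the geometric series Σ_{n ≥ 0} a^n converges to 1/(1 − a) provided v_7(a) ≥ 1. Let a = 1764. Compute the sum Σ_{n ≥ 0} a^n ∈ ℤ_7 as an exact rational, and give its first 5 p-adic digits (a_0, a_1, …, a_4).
Σ a^n = 1/(1 − a) = -1/1763;  first 5 digits = (1, 0, 1, 5, 1)

v_7(a) = 2 ≥ 1, so the series converges in ℤ_7 to 1/(1 − a) = 1/(1 − 1764) = -1/1763. Expand this rational in ℤ_7: compute digits iteratively via d_i = x_i mod 7, x_{i+1} = (x_i − d_i)/7. The first 5 digits are (1, 0, 1, 5, 1).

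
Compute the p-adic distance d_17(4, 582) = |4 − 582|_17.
d_17(4, 582) = 1/289

Step 1 — x − y = 4 − 582 = -578. Step 2 — v_17(-578) = 2 (factor: -578 = −(17^2 · 2); the sign does not affect v_p). Step 3 — |x − y|_17 = 17^{-2} = 1/289.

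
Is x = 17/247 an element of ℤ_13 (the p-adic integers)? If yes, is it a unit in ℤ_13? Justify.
x ∉ ℤ_13 (v_13(x) = -1 < 0)

ℤ_13 = {x ∈ ℚ_13 : v_13(x) ≥ 0} and ℤ_13^× = {x ∈ ℤ_13 : v_13(x) = 0}. Here v_13(17/247) = v_13(num) − v_13(den) = -1; compare against these criteria.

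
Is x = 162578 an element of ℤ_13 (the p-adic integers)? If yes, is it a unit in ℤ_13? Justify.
x ∈ ℤ_13 but not a unit; v_13(x) = 3 > 0

ℤ_13 = {x ∈ ℚ_13 : v_13(x) ≥ 0} and ℤ_13^× = {x ∈ ℤ_13 : v_13(x) = 0}. Here v_13(162578) = v_13(num) − v_13(den) = 3; compare against these criteria.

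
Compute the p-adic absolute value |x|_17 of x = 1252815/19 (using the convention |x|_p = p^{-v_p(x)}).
|1252815/19|_17 = 1/83521

Step 1 — compute v_17(x) by factoring powers of 17 out of the numerator and denominator: v_17(1252815/19) = 4. Step 2 — apply |x|_p = p^{-v_p(x)} = 17^{-4} = 1/83521.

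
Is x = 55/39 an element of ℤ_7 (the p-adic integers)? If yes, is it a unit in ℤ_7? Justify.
x ∈ ℤ_7^× (unit); v_7(x) = 0

ℤ_7 = {x ∈ ℚ_7 : v_7(x) ≥ 0} and ℤ_7^× = {x ∈ ℤ_7 : v_7(x) = 0}. Here v_7(55/39) = v_7(num) − v_7(den) = 0; compare against these criteria.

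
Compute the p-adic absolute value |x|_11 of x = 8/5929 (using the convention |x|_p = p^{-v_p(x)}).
|8/5929|_11 = 121

Step 1 — compute v_11(x) by factoring powers of 11 out of the numerator and denominator: v_11(8/5929) = -2. Step 2 — apply |x|_p = p^{-v_p(x)} = 11^{2} = 121.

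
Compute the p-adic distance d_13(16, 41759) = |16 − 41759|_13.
d_13(16, 41759) = 1/2197

Step 1 — x − y = 16 − 41759 = -41743. Step 2 — v_13(-41743) = 3 (factor: -41743 = −(13^3 · 19); the sign does not affect v_p). Step 3 — |x − y|_13 = 13^{-3} = 1/2197.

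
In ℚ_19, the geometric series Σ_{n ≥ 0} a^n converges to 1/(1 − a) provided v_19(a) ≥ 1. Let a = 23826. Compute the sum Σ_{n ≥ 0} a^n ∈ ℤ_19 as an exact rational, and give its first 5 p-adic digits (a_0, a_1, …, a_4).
Σ a^n = 1/(1 − a) = -1/23825;  first 5 digits = (1, 0, 9, 3, 5)

v_19(a) = 2 ≥ 1, so the series converges in ℤ_19 to 1/(1 − a) = 1/(1 − 23826) = -1/23825. Expand this rational in ℤ_19: compute digits iteratively via d_i = x_i mod 19, x_{i+1} = (x_i − d_i)/19. The first 5 digits are (1, 0, 9, 3, 5).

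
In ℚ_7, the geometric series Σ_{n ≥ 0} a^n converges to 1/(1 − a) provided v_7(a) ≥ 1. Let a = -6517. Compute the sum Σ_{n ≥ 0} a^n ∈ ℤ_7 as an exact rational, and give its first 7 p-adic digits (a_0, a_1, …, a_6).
Σ a^n = 1/(1 − a) = 1/6518;  first 7 digits = (1, 0, 0, 2, 4, 6, 3)

v_7(a) = 3 ≥ 1, so the series converges in ℤ_7 to 1/(1 − a) = 1/(1 − (-6517)) = 1/6518. Expand this rational in ℤ_7: compute digits iteratively via d_i = x_i mod 7, x_{i+1} = (x_i − d_i)/7. The first 7 digits are (1, 0, 0, 2, 4, 6, 3).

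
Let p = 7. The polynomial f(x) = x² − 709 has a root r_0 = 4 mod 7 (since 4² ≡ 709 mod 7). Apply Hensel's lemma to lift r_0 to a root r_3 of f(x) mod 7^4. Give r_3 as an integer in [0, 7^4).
r_3 = 256 (mod 2401)

Hensel's recurrence: r_{i+1} = r_i − f(r_i)·(f′(r_i))^{-1} mod 7^{i+2}, with f′(x) = 2x. Iterate:
  r_0 = 4 (mod 7)
  r_1 = 11 (mod 49)
  r_2 = 256 (mod 343)
  r_3 = 256 (mod 2401)
Final: r_3 = 256, and one checks f(r_3) ≡ 0 mod 7^4.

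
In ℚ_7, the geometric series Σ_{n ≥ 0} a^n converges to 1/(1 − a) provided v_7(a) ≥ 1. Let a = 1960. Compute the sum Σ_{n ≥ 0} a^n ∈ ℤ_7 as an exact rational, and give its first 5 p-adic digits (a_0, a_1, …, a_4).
Σ a^n = 1/(1 − a) = -1/1959;  first 5 digits = (1, 0, 5, 5, 4)

v_7(a) = 2 ≥ 1, so the series converges in ℤ_7 to 1/(1 − a) = 1/(1 − 1960) = -1/1959. Expand this rational in ℤ_7: compute digits iteratively via d_i = x_i mod 7, x_{i+1} = (x_i − d_i)/7. The first 5 digits are (1, 0, 5, 5, 4).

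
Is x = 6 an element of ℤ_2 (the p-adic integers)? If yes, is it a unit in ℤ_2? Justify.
x ∈ ℤ_2 but not a unit; v_2(x) = 1 > 0

ℤ_2 = {x ∈ ℚ_2 : v_2(x) ≥ 0} and ℤ_2^× = {x ∈ ℤ_2 : v_2(x) = 0}. Here v_2(6) = v_2(num) − v_2(den) = 1; compare against these criteria.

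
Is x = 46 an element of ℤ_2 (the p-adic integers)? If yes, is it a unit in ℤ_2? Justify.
x ∈ ℤ_2 but not a unit; v_2(x) = 1 > 0

ℤ_2 = {x ∈ ℚ_2 : v_2(x) ≥ 0} and ℤ_2^× = {x ∈ ℤ_2 : v_2(x) = 0}. Here v_2(46) = v_2(num) − v_2(den) = 1; compare against these criteria.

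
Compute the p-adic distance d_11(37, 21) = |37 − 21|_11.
d_11(37, 21) = 1

Step 1 — x − y = 37 − 21 = 16. Step 2 — v_11(16) = 0 (factor: 16 = (11^0 · 16); the sign does not affect v_p). Step 3 — |x − y|_11 = 11^{0} = 1.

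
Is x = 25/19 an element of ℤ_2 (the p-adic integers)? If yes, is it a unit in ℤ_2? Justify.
x ∈ ℤ_2^× (unit); v_2(x) = 0

ℤ_2 = {x ∈ ℚ_2 : v_2(x) ≥ 0} and ℤ_2^× = {x ∈ ℤ_2 : v_2(x) = 0}. Here v_2(25/19) = v_2(num) − v_2(den) = 0; compare against these criteria.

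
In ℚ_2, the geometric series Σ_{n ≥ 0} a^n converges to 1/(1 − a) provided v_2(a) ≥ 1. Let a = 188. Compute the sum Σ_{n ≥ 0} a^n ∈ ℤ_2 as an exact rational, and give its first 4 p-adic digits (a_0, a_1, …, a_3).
Σ a^n = 1/(1 − a) = -1/187;  first 4 digits = (1, 0, 1, 1)

v_2(a) = 2 ≥ 1, so the series converges in ℤ_2 to 1/(1 − a) = 1/(1 − 188) = -1/187. Expand this rational in ℤ_2: compute digits iteratively via d_i = x_i mod 2, x_{i+1} = (x_i − d_i)/2. The first 4 digits are (1, 0, 1, 1).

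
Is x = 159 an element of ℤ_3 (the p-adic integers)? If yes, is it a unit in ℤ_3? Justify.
x ∈ ℤ_3 but not a unit; v_3(x) = 1 > 0

ℤ_3 = {x ∈ ℚ_3 : v_3(x) ≥ 0} and ℤ_3^× = {x ∈ ℤ_3 : v_3(x) = 0}. Here v_3(159) = v_3(num) − v_3(den) = 1; compare against these criteria.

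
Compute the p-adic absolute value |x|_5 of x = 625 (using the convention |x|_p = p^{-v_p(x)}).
|625|_5 = 1/625

Step 1 — compute v_5(x) by factoring powers of 5 out of the numerator and denominator: v_5(625) = 4. Step 2 — apply |x|_p = p^{-v_p(x)} = 5^{-4} = 1/625.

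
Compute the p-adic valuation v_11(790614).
v_11(790614) = 4

v_11(n) is the largest exponent k such that 11^k divides n. Factor out: 790614 = 11^4 · 54. (Sign doesn't affect v_p.) So v_11(790614) = 4.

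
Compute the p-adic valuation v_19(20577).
v_19(20577) = 3

v_19(n) is the largest exponent k such that 19^k divides n. Factor out: 20577 = 19^3 · 3. (Sign doesn't affect v_p.) So v_19(20577) = 3.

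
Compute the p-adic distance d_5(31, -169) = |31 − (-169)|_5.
d_5(31, -169) = 1/25

Step 1 — x − y = 31 − (-169) = 200. Step 2 — v_5(200) = 2 (factor: 200 = (5^2 · 8); the sign does not affect v_p). Step 3 — |x − y|_5 = 5^{-2} = 1/25.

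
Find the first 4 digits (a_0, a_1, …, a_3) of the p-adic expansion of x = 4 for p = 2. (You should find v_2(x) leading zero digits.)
(a_0, …, a_3) = (0, 0, 1, 0)

v_2(4) = 2, so a_0 = ... = a_1 = 0. Factor out: x = 2^2 · u with u = 1 a unit in ℤ_2. Expand u iteratively via a_{v+i} = u_i mod 2, u_{i+1} = (u_i − a_{v+i})/2:
  u_0 = 1;  a_2 = 1;  u_1 = (u_0 − 1)/2 = 0
  u_1 = 0;  a_3 = 0;  u_2 = (u_1 − 0)/2 = 0
Digits: (0, 0, 1, 0).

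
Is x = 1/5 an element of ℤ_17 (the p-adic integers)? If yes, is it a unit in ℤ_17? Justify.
x ∈ ℤ_17^× (unit); v_17(x) = 0

ℤ_17 = {x ∈ ℚ_17 : v_17(x) ≥ 0} and ℤ_17^× = {x ∈ ℤ_17 : v_17(x) = 0}. Here v_17(1/5) = v_17(num) − v_17(den) = 0; compare against these criteria.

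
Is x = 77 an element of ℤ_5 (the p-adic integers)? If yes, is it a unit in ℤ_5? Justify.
x ∈ ℤ_5^× (unit); v_5(x) = 0

ℤ_5 = {x ∈ ℚ_5 : v_5(x) ≥ 0} and ℤ_5^× = {x ∈ ℤ_5 : v_5(x) = 0}. Here v_5(77) = v_5(num) − v_5(den) = 0; compare against these criteria.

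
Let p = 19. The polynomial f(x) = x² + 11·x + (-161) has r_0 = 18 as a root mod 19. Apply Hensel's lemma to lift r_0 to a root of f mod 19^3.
r_2 = 740 (mod 6859)

Hensel: r_{i+1} = r_i − f(r_i)·(f′(r_i))^{-1} mod 19^{i+2}, f′(x) = 2x + 11. Iterate:
  r_0 = 18 (mod 19)
  r_1 = 18 (mod 361)
  r_2 = 740 (mod 6859)
Final: r = 740 satisfies f(r) ≡ 0 mod 19^3.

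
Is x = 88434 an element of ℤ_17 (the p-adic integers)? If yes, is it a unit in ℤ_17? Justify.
x ∈ ℤ_17 but not a unit; v_17(x) = 3 > 0

ℤ_17 = {x ∈ ℚ_17 : v_17(x) ≥ 0} and ℤ_17^× = {x ∈ ℤ_17 : v_17(x) = 0}. Here v_17(88434) = v_17(num) − v_17(den) = 3; compare against these criteria.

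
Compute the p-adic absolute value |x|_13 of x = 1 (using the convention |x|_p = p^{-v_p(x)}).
|1|_13 = 1

Step 1 — compute v_13(x) by factoring powers of 13 out of the numerator and denominator: v_13(1) = 0. Step 2 — apply |x|_p = p^{-v_p(x)} = 13^{0} = 1.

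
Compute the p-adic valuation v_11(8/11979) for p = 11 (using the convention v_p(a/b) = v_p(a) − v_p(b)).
v_11(8/11979) = -3

Factor powers of 11 from the numerator and denominator of the reduced fraction: 8 = 11^0 · 8 and 11979 = 11^3 · 9. Apply v_p(a/b) = v_p(a) − v_p(b): v_11(8/11979) = 0 − 3 = -3.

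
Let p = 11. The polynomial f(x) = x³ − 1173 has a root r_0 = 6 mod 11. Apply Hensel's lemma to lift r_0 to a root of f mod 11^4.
r_3 = 435 (mod 14641)

Hensel: r_{i+1} = r_i − f(r_i)/f′(r_i) mod 11^{i+2}, where f′(x) = 3x². Iterate:
  r_0 = 6 (mod 11)
  r_1 = 72 (mod 121)
  r_2 = 435 (mod 1331)
  r_3 = 435 (mod 14641)
Final: r = 435 with f(r) ≡ 0 mod 11^4.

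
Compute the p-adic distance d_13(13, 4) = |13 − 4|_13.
d_13(13, 4) = 1

Step 1 — x − y = 13 − 4 = 9. Step 2 — v_13(9) = 0 (factor: 9 = (13^0 · 9); the sign does not affect v_p). Step 3 — |x − y|_13 = 13^{0} = 1.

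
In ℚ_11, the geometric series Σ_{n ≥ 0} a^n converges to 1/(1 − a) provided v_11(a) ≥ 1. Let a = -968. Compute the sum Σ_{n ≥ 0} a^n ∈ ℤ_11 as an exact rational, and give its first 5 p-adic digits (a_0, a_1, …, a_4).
Σ a^n = 1/(1 − a) = 1/969;  first 5 digits = (1, 0, 3, 10, 8)

v_11(a) = 2 ≥ 1, so the series converges in ℤ_11 to 1/(1 − a) = 1/(1 − (-968)) = 1/969. Expand this rational in ℤ_11: compute digits iteratively via d_i = x_i mod 11, x_{i+1} = (x_i − d_i)/11. The first 5 digits are (1, 0, 3, 10, 8).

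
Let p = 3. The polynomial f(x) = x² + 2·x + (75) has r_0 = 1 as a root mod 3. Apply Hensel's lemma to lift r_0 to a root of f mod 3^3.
r_2 = 13 (mod 27)

Hensel: r_{i+1} = r_i − f(r_i)·(f′(r_i))^{-1} mod 3^{i+2}, f′(x) = 2x + 2. Iterate:
  r_0 = 1 (mod 3)
  r_1 = 4 (mod 9)
  r_2 = 13 (mod 27)
Final: r = 13 satisfies f(r) ≡ 0 mod 3^3.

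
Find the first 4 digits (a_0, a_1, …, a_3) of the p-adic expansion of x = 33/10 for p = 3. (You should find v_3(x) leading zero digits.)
(a_0, …, a_3) = (0, 2, 0, 2)

v_3(33/10) = 1, so a_0 = ... = a_0 = 0. Factor out: x = 3^1 · u with u = 11/10 a unit in ℤ_3. Expand u iteratively via a_{v+i} = u_i mod 3, u_{i+1} = (u_i − a_{v+i})/3:
  u_0 = 11/10;  a_1 = 2;  u_1 = (u_0 − 2)/3 = -3/10
  u_1 = -3/10;  a_2 = 0;  u_2 = (u_1 − 0)/3 = -1/10
  u_2 = -1/10;  a_3 = 2;  u_3 = (u_2 − 2)/3 = -7/10
Digits: (0, 2, 0, 2).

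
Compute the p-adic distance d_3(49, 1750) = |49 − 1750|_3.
d_3(49, 1750) = 1/243

Step 1 — x − y = 49 − 1750 = -1701. Step 2 — v_3(-1701) = 5 (factor: -1701 = −(3^5 · 7); the sign does not affect v_p). Step 3 — |x − y|_3 = 3^{-5} = 1/243.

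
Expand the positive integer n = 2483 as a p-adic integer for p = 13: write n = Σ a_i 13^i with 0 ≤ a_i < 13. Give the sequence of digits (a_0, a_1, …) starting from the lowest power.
(a_0, a_1, …) = (0, 9, 1, 1)

Repeated division by 13 gives the digits low-to-high: 2483 = 9·13^1 + 1·13^2 + 1·13^3. Digit sequence: (0, 9, 1, 1).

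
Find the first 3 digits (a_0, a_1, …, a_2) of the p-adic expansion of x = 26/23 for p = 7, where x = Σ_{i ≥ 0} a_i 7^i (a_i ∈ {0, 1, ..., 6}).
(a_0, …, a_2) = (6, 6, 3)

v_7(26/23) = 0 (numerator and denominator both coprime to 7), so x ∈ ℤ_7^×. Compute digits iteratively via a_i = x_i mod 7, x_{i+1} = (x_i − a_i)/7, with x_0 = x:
  x_0 = 26/23;  a_0 = 6;  x_1 = (x_0 − 6)/7 = -16/23
  x_1 = -16/23;  a_1 = 6;  x_2 = (x_1 − 6)/7 = -22/23
  x_2 = -22/23;  a_2 = 3;  x_3 = (x_2 − 3)/7 = -13/23
Digits: (6, 6, 3).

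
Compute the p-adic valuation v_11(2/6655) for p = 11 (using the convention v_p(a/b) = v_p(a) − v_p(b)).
v_11(2/6655) = -3

Factor powers of 11 from the numerator and denominator of the reduced fraction: 2 = 11^0 · 2 and 6655 = 11^3 · 5. Apply v_p(a/b) = v_p(a) − v_p(b): v_11(2/6655) = 0 − 3 = -3.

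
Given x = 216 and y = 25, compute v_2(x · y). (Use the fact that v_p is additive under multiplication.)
v_2(5400) = 3

v_p(x) = 3 (factor: 216 = 2^3 · 27); v_p(y) = 0 (factor: 25 = 2^0 · 25). Additivity: v_p(xy) = v_p(x) + v_p(y) = 3 + 0 = 3. (Direct check: xy = 5400 = 2^3 · (675).)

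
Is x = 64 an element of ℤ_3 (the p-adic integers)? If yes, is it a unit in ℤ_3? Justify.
x ∈ ℤ_3^× (unit); v_3(x) = 0

ℤ_3 = {x ∈ ℚ_3 : v_3(x) ≥ 0} and ℤ_3^× = {x ∈ ℤ_3 : v_3(x) = 0}. Here v_3(64) = v_3(num) − v_3(den) = 0; compare against these criteria.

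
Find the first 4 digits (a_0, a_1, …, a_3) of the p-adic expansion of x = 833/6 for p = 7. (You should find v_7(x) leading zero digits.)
(a_0, …, a_3) = (0, 0, 4, 1)

v_7(833/6) = 2, so a_0 = ... = a_1 = 0. Factor out: x = 7^2 · u with u = 17/6 a unit in ℤ_7. Expand u iteratively via a_{v+i} = u_i mod 7, u_{i+1} = (u_i − a_{v+i})/7:
  u_0 = 17/6;  a_2 = 4;  u_1 = (u_0 − 4)/7 = -1/6
  u_1 = -1/6;  a_3 = 1;  u_2 = (u_1 − 1)/7 = -1/6
Digits: (0, 0, 4, 1).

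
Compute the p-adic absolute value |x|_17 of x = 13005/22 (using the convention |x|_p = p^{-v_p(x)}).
|13005/22|_17 = 1/289

Step 1 — compute v_17(x) by factoring powers of 17 out of the numerator and denominator: v_17(13005/22) = 2. Step 2 — apply |x|_p = p^{-v_p(x)} = 17^{-2} = 1/289.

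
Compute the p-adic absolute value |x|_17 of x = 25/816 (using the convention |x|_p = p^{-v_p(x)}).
|25/816|_17 = 17

Step 1 — compute v_17(x) by factoring powers of 17 out of the numerator and denominator: v_17(25/816) = -1. Step 2 — apply |x|_p = p^{-v_p(x)} = 17^{1} = 17.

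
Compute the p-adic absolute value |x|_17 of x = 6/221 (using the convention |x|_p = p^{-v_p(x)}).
|6/221|_17 = 17

Step 1 — compute v_17(x) by factoring powers of 17 out of the numerator and denominator: v_17(6/221) = -1. Step 2 — apply |x|_p = p^{-v_p(x)} = 17^{1} = 17.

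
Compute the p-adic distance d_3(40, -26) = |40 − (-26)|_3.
d_3(40, -26) = 1/3

Step 1 — x − y = 40 − (-26) = 66. Step 2 — v_3(66) = 1 (factor: 66 = (3^1 · 22); the sign does not affect v_p). Step 3 — |x − y|_3 = 3^{-1} = 1/3.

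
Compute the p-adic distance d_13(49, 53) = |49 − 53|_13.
d_13(49, 53) = 1

Step 1 — x − y = 49 − 53 = -4. Step 2 — v_13(-4) = 0 (factor: -4 = −(13^0 · 4); the sign does not affect v_p). Step 3 — |x − y|_13 = 13^{0} = 1.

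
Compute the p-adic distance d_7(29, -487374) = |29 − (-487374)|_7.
d_7(29, -487374) = 1/16807

Step 1 — x − y = 29 − (-487374) = 487403. Step 2 — v_7(487403) = 5 (factor: 487403 = (7^5 · 29); the sign does not affect v_p). Step 3 — |x − y|_7 = 7^{-5} = 1/16807.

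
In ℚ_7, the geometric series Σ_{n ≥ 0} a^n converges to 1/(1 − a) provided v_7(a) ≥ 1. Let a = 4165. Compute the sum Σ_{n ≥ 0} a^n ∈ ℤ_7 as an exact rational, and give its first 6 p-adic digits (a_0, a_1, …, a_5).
Σ a^n = 1/(1 − a) = -1/4164;  first 6 digits = (1, 0, 1, 5, 2, 3)

v_7(a) = 2 ≥ 1, so the series converges in ℤ_7 to 1/(1 − a) = 1/(1 − 4165) = -1/4164. Expand this rational in ℤ_7: compute digits iteratively via d_i = x_i mod 7, x_{i+1} = (x_i − d_i)/7. The first 6 digits are (1, 0, 1, 5, 2, 3).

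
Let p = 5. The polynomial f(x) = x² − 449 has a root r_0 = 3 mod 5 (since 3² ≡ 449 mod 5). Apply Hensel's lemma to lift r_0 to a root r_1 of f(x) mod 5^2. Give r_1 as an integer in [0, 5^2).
r_1 = 18 (mod 25)

Hensel's recurrence: r_{i+1} = r_i − f(r_i)·(f′(r_i))^{-1} mod 5^{i+2}, with f′(x) = 2x. Iterate:
  r_0 = 3 (mod 5)
  r_1 = 18 (mod 25)
Final: r_1 = 18, and one checks f(r_1) ≡ 0 mod 5^2.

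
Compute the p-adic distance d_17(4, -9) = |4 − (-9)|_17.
d_17(4, -9) = 1

Step 1 — x − y = 4 − (-9) = 13. Step 2 — v_17(13) = 0 (factor: 13 = (17^0 · 13); the sign does not affect v_p). Step 3 — |x − y|_17 = 17^{0} = 1.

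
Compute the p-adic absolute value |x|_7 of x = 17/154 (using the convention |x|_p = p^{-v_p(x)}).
|17/154|_7 = 7

Step 1 — compute v_7(x) by factoring powers of 7 out of the numerator and denominator: v_7(17/154) = -1. Step 2 — apply |x|_p = p^{-v_p(x)} = 7^{1} = 7.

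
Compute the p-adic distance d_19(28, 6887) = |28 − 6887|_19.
d_19(28, 6887) = 1/6859

Step 1 — x − y = 28 − 6887 = -6859. Step 2 — v_19(-6859) = 3 (factor: -6859 = −(19^3 · 1); the sign does not affect v_p). Step 3 — |x − y|_19 = 19^{-3} = 1/6859.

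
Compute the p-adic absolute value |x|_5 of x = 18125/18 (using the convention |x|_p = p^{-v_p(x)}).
|18125/18|_5 = 1/625

Step 1 — compute v_5(x) by factoring powers of 5 out of the numerator and denominator: v_5(18125/18) = 4. Step 2 — apply |x|_p = p^{-v_p(x)} = 5^{-4} = 1/625.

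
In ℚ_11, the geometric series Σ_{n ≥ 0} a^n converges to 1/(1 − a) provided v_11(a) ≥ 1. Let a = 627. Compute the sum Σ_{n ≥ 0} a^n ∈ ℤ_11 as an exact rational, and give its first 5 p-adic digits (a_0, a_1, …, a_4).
Σ a^n = 1/(1 − a) = -1/626;  first 5 digits = (1, 2, 9, 6, 4)

v_11(a) = 1 ≥ 1, so the series converges in ℤ_11 to 1/(1 − a) = 1/(1 − 627) = -1/626. Expand this rational in ℤ_11: compute digits iteratively via d_i = x_i mod 11, x_{i+1} = (x_i − d_i)/11. The first 5 digits are (1, 2, 9, 6, 4).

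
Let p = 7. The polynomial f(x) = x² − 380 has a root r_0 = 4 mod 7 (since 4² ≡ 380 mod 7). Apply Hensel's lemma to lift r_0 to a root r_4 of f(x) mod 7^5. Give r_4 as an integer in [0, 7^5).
r_4 = 2181 (mod 16807)

Hensel's recurrence: r_{i+1} = r_i − f(r_i)·(f′(r_i))^{-1} mod 7^{i+2}, with f′(x) = 2x. Iterate:
  r_0 = 4 (mod 7)
  r_1 = 25 (mod 49)
  r_2 = 123 (mod 343)
  r_3 = 2181 (mod 2401)
  r_4 = 2181 (mod 16807)
Final: r_4 = 2181, and one checks f(r_4) ≡ 0 mod 7^5.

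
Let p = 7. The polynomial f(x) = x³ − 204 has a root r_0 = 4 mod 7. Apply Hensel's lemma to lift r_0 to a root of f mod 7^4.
r_3 = 795 (mod 2401)

Hensel: r_{i+1} = r_i − f(r_i)/f′(r_i) mod 7^{i+2}, where f′(x) = 3x². Iterate:
  r_0 = 4 (mod 7)
  r_1 = 11 (mod 49)
  r_2 = 109 (mod 343)
  r_3 = 795 (mod 2401)
Final: r = 795 with f(r) ≡ 0 mod 7^4.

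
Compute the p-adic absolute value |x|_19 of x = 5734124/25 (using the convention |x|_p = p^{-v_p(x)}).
|5734124/25|_19 = 1/130321

Step 1 — compute v_19(x) by factoring powers of 19 out of the numerator and denominator: v_19(5734124/25) = 4. Step 2 — apply |x|_p = p^{-v_p(x)} = 19^{-4} = 1/130321.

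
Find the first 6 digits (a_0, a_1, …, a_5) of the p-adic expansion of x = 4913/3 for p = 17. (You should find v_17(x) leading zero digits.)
(a_0, …, a_5) = (0, 0, 0, 6, 11, 5)

v_17(4913/3) = 3, so a_0 = ... = a_2 = 0. Factor out: x = 17^3 · u with u = 1/3 a unit in ℤ_17. Expand u iteratively via a_{v+i} = u_i mod 17, u_{i+1} = (u_i − a_{v+i})/17:
  u_0 = 1/3;  a_3 = 6;  u_1 = (u_0 − 6)/17 = -1/3
  u_1 = -1/3;  a_4 = 11;  u_2 = (u_1 − 11)/17 = -2/3
  u_2 = -2/3;  a_5 = 5;  u_3 = (u_2 − 5)/17 = -1/3
Digits: (0, 0, 0, 6, 11, 5).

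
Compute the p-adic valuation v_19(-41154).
v_19(-41154) = 3

v_19(n) is the largest exponent k such that 19^k divides n. Factor out: -41154 = -19^3 · 6. (Sign doesn't affect v_p.) So v_19(-41154) = 3.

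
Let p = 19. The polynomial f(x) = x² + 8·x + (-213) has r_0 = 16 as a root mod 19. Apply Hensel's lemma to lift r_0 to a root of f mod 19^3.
r_2 = 472 (mod 6859)

Hensel: r_{i+1} = r_i − f(r_i)·(f′(r_i))^{-1} mod 19^{i+2}, f′(x) = 2x + 8. Iterate:
  r_0 = 16 (mod 19)
  r_1 = 111 (mod 361)
  r_2 = 472 (mod 6859)
Final: r = 472 satisfies f(r) ≡ 0 mod 19^3.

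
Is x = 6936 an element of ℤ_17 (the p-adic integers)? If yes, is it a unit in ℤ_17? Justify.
x ∈ ℤ_17 but not a unit; v_17(x) = 2 > 0

ℤ_17 = {x ∈ ℚ_17 : v_17(x) ≥ 0} and ℤ_17^× = {x ∈ ℤ_17 : v_17(x) = 0}. Here v_17(6936) = v_17(num) − v_17(den) = 2; compare against these criteria.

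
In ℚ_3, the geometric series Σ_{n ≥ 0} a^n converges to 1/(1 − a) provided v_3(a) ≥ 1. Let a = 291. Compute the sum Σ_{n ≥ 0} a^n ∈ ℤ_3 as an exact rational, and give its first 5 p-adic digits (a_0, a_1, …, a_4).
Σ a^n = 1/(1 − a) = -1/290;  first 5 digits = (1, 1, 0, 1, 0)

v_3(a) = 1 ≥ 1, so the series converges in ℤ_3 to 1/(1 − a) = 1/(1 − 291) = -1/290. Expand this rational in ℤ_3: compute digits iteratively via d_i = x_i mod 3, x_{i+1} = (x_i − d_i)/3. The first 5 digits are (1, 1, 0, 1, 0).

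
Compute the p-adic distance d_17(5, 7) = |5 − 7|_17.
d_17(5, 7) = 1

Step 1 — x − y = 5 − 7 = -2. Step 2 — v_17(-2) = 0 (factor: -2 = −(17^0 · 2); the sign does not affect v_p). Step 3 — |x − y|_17 = 17^{0} = 1.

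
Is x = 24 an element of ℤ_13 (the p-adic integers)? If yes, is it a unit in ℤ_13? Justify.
x ∈ ℤ_13^× (unit); v_13(x) = 0

ℤ_13 = {x ∈ ℚ_13 : v_13(x) ≥ 0} and ℤ_13^× = {x ∈ ℤ_13 : v_13(x) = 0}. Here v_13(24) = v_13(num) − v_13(den) = 0; compare against these criteria.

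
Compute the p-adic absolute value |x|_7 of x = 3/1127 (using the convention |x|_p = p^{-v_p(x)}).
|3/1127|_7 = 49

Step 1 — compute v_7(x) by factoring powers of 7 out of the numerator and denominator: v_7(3/1127) = -2. Step 2 — apply |x|_p = p^{-v_p(x)} = 7^{2} = 49.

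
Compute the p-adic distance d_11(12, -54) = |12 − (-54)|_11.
d_11(12, -54) = 1/11

Step 1 — x − y = 12 − (-54) = 66. Step 2 — v_11(66) = 1 (factor: 66 = (11^1 · 6); the sign does not affect v_p). Step 3 — |x − y|_11 = 11^{-1} = 1/11.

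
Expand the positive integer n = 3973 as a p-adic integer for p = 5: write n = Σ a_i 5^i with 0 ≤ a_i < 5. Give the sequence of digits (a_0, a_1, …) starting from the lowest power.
(a_0, a_1, …) = (3, 4, 3, 1, 1, 1)

Repeated division by 5 gives the digits low-to-high: 3973 = 3 + 4·5^1 + 3·5^2 + 1·5^3 + 1·5^4 + 1·5^5. Digit sequence: (3, 4, 3, 1, 1, 1).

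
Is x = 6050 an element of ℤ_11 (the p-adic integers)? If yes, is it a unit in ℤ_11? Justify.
x ∈ ℤ_11 but not a unit; v_11(x) = 2 > 0

ℤ_11 = {x ∈ ℚ_11 : v_11(x) ≥ 0} and ℤ_11^× = {x ∈ ℤ_11 : v_11(x) = 0}. Here v_11(6050) = v_11(num) − v_11(den) = 2; compare against these criteria.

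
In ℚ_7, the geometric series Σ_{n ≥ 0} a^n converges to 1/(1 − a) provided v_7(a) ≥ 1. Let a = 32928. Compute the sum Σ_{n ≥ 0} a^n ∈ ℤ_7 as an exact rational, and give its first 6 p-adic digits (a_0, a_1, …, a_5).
Σ a^n = 1/(1 − a) = -1/32927;  first 6 digits = (1, 0, 0, 5, 6, 1)

v_7(a) = 3 ≥ 1, so the series converges in ℤ_7 to 1/(1 − a) = 1/(1 − 32928) = -1/32927. Expand this rational in ℤ_7: compute digits iteratively via d_i = x_i mod 7, x_{i+1} = (x_i − d_i)/7. The first 6 digits are (1, 0, 0, 5, 6, 1).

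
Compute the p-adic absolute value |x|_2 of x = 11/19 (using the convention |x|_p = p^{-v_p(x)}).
|11/19|_2 = 1

Step 1 — compute v_2(x) by factoring powers of 2 out of the numerator and denominator: v_2(11/19) = 0. Step 2 — apply |x|_p = p^{-v_p(x)} = 2^{0} = 1.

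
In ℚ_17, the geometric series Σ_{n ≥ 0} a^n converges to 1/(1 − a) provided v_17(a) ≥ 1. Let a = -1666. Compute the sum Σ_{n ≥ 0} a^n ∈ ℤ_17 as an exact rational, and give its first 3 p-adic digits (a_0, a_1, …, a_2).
Σ a^n = 1/(1 − a) = 1/1667;  first 3 digits = (1, 4, 10)

v_17(a) = 1 ≥ 1, so the series converges in ℤ_17 to 1/(1 − a) = 1/(1 − (-1666)) = 1/1667. Expand this rational in ℤ_17: compute digits iteratively via d_i = x_i mod 17, x_{i+1} = (x_i − d_i)/17. The first 3 digits are (1, 4, 10).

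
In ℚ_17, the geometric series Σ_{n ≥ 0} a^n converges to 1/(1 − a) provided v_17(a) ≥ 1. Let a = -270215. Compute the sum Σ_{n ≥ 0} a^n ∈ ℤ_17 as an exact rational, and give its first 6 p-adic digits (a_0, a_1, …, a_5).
Σ a^n = 1/(1 − a) = 1/270216;  first 6 digits = (1, 0, 0, 13, 13, 16)

v_17(a) = 3 ≥ 1, so the series converges in ℤ_17 to 1/(1 − a) = 1/(1 − (-270215)) = 1/270216. Expand this rational in ℤ_17: compute digits iteratively via d_i = x_i mod 17, x_{i+1} = (x_i − d_i)/17. The first 6 digits are (1, 0, 0, 13, 13, 16).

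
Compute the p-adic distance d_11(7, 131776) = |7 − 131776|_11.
d_11(7, 131776) = 1/14641

Step 1 — x − y = 7 − 131776 = -131769. Step 2 — v_11(-131769) = 4 (factor: -131769 = −(11^4 · 9); the sign does not affect v_p). Step 3 — |x − y|_11 = 11^{-4} = 1/14641.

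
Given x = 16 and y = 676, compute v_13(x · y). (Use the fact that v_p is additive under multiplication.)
v_13(10816) = 2

v_p(x) = 0 (factor: 16 = 13^0 · 16); v_p(y) = 2 (factor: 676 = 13^2 · 4). Additivity: v_p(xy) = v_p(x) + v_p(y) = 0 + 2 = 2. (Direct check: xy = 10816 = 13^2 · (64).)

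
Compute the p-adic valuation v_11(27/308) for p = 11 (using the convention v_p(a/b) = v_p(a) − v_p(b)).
v_11(27/308) = -1

Factor powers of 11 from the numerator and denominator of the reduced fraction: 27 = 11^0 · 27 and 308 = 11^1 · 28. Apply v_p(a/b) = v_p(a) − v_p(b): v_11(27/308) = 0 − 1 = -1.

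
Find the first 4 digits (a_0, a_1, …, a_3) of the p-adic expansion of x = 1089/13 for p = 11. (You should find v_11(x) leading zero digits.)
(a_0, …, a_3) = (0, 0, 10, 0)

v_11(1089/13) = 2, so a_0 = ... = a_1 = 0. Factor out: x = 11^2 · u with u = 9/13 a unit in ℤ_11. Expand u iteratively via a_{v+i} = u_i mod 11, u_{i+1} = (u_i − a_{v+i})/11:
  u_0 = 9/13;  a_2 = 10;  u_1 = (u_0 − 10)/11 = -11/13
  u_1 = -11/13;  a_3 = 0;  u_2 = (u_1 − 0)/11 = -1/13
Digits: (0, 0, 10, 0).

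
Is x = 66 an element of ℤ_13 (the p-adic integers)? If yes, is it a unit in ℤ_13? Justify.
x ∈ ℤ_13^× (unit); v_13(x) = 0

ℤ_13 = {x ∈ ℚ_13 : v_13(x) ≥ 0} and ℤ_13^× = {x ∈ ℤ_13 : v_13(x) = 0}. Here v_13(66) = v_13(num) − v_13(den) = 0; compare against these criteria.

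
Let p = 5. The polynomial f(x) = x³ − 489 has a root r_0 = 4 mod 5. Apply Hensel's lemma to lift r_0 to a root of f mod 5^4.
r_3 = 104 (mod 625)

Hensel: r_{i+1} = r_i − f(r_i)/f′(r_i) mod 5^{i+2}, where f′(x) = 3x². Iterate:
  r_0 = 4 (mod 5)
  r_1 = 4 (mod 25)
  r_2 = 104 (mod 125)
  r_3 = 104 (mod 625)
Final: r = 104 with f(r) ≡ 0 mod 5^4.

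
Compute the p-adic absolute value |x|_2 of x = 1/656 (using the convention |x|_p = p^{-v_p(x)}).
|1/656|_2 = 16

Step 1 — compute v_2(x) by factoring powers of 2 out of the numerator and denominator: v_2(1/656) = -4. Step 2 — apply |x|_p = p^{-v_p(x)} = 2^{4} = 16.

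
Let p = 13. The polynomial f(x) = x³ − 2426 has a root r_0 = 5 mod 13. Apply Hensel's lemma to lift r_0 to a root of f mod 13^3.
r_2 = 928 (mod 2197)

Hensel: r_{i+1} = r_i − f(r_i)/f′(r_i) mod 13^{i+2}, where f′(x) = 3x². Iterate:
  r_0 = 5 (mod 13)
  r_1 = 83 (mod 169)
  r_2 = 928 (mod 2197)
Final: r = 928 with f(r) ≡ 0 mod 13^3.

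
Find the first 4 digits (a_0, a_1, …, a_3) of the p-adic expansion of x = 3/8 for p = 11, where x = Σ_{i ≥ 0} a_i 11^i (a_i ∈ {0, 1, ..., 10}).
(a_0, …, a_3) = (10, 6, 9, 6)

v_11(3/8) = 0 (numerator and denominator both coprime to 11), so x ∈ ℤ_11^×. Compute digits iteratively via a_i = x_i mod 11, x_{i+1} = (x_i − a_i)/11, with x_0 = x:
  x_0 = 3/8;  a_0 = 10;  x_1 = (x_0 − 10)/11 = -7/8
  x_1 = -7/8;  a_1 = 6;  x_2 = (x_1 − 6)/11 = -5/8
  x_2 = -5/8;  a_2 = 9;  x_3 = (x_2 − 9)/11 = -7/8
  x_3 = -7/8;  a_3 = 6;  x_4 = (x_3 − 6)/11 = -5/8
Digits: (10, 6, 9, 6).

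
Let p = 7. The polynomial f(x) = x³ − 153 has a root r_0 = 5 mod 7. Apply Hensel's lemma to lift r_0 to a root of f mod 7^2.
r_1 = 40 (mod 49)

Hensel: r_{i+1} = r_i − f(r_i)/f′(r_i) mod 7^{i+2}, where f′(x) = 3x². Iterate:
  r_0 = 5 (mod 7)
  r_1 = 40 (mod 49)
Final: r = 40 with f(r) ≡ 0 mod 7^2.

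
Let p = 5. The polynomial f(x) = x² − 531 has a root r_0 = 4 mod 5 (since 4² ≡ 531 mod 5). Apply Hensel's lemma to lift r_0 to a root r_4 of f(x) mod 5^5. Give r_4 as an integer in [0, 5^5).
r_4 = 1909 (mod 3125)

Hensel's recurrence: r_{i+1} = r_i − f(r_i)·(f′(r_i))^{-1} mod 5^{i+2}, with f′(x) = 2x. Iterate:
  r_0 = 4 (mod 5)
  r_1 = 9 (mod 25)
  r_2 = 34 (mod 125)
  r_3 = 34 (mod 625)
  r_4 = 1909 (mod 3125)
Final: r_4 = 1909, and one checks f(r_4) ≡ 0 mod 5^5.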